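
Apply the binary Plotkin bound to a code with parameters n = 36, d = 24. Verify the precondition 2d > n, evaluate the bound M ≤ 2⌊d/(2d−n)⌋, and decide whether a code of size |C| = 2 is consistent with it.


Plotkin bound M ≤ 4; given |C| = 2 ≤ bound (satisfied).

Check applicability: 2d = 48, n = 36.
2d − n = 12 > 0, so Plotkin applies.
Compute d/(2d−n) = 24/12 ≈ 2.0000.
⌊d/(2d−n)⌋ = 2.
Plotkin bound: M ≤ 2·2 = 4.
Given |C| = 2, check: satisfied.
This |C| is below the Plotkin bound.


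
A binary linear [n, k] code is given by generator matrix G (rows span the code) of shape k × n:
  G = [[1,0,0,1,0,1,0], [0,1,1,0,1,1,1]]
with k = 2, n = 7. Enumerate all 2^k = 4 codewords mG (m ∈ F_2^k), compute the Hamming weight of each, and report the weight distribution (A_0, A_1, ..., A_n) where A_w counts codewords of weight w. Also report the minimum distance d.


Weight distribution: A_0 = 1, A_3 = 1, A_5 = 1, A_6 = 1. Minimum distance d = 3.

Enumerate all 2^2 = 4 messages m ∈ F_2^2.
For each, compute codeword c = mG in F_2^7, then tally its weight.
  m = 00 → c = 0000000, weight = 0.
  m = 10 → c = 1001010, weight = 3.
  m = 01 → c = 0110111, weight = 5.
  m = 11 → c = 1111101, weight = 6.
Tally weights:
  weight 0: 1 codewords.
  weight 3: 1 codewords.
  weight 5: 1 codewords.
  weight 6: 1 codewords.
Minimum distance d = smallest w > 0 with A_w > 0 = 3.
Sanity: Σ A_w = 4 = 2^2 = 4 ✓.


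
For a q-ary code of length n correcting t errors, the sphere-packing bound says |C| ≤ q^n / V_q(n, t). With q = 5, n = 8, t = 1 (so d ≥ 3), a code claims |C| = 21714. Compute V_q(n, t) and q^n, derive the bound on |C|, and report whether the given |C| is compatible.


V_q(n, t) = 33, q^n = 390625, Hamming bound = 11837, |C| = 21714 > bound (violated).

Step 1: Compute V_q(n, t) = Σ_{j=0}^1 C(n, j) (q−1)^j.
  j = 0: C(8,0)·(4)^0 = 1·1 = 1.
  j = 1: C(8,1)·(4)^1 = 8·4 = 32.
  V_q(n, t) = 1 + 32 = 33.
Step 2: q^n = 5^8 = 390625.
Step 3: Hamming bound ⌊q^n / V_q(n,t)⌋ = ⌊390625/33⌋ = 11837.
Step 4: Compare |C| = 21714 to 11837: violated.
The claimed |C| lies above the Hamming bound, so no 5-ary code of length 8 with d ≥ 3 can have 21714 codewords.


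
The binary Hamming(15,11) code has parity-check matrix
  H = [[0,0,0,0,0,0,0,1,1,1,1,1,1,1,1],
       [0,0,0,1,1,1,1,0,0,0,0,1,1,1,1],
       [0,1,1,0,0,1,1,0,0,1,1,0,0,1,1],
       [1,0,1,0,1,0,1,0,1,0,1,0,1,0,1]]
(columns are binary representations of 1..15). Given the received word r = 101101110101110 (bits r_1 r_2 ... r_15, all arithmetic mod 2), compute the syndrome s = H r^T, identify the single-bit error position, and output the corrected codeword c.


s = (1, 0, 1, 0)^T, error position = 10, corrected codeword c = 101101110001110

Compute s = H r^T mod 2 one row at a time:
  s_1 = 1 + 0 + 1 + 0 + 1 + 1 + 1 + 0 = 5 ≡ 1 (mod 2).
  s_2 = 1 + 0 + 1 + 1 + 1 + 1 + 1 + 0 = 6 ≡ 0 (mod 2).
  s_3 = 0 + 1 + 1 + 1 + 1 + 0 + 1 + 0 = 5 ≡ 1 (mod 2).
  s_4 = 1 + 1 + 0 + 1 + 0 + 0 + 1 + 0 = 4 ≡ 0 (mod 2).
s = (1, 0, 1, 0)^T — this equals column 10 of H (binary 1010), so error is at position 10.
Correct: flip bit 10 of r = 101101110101110 to get c = 101101110001110.


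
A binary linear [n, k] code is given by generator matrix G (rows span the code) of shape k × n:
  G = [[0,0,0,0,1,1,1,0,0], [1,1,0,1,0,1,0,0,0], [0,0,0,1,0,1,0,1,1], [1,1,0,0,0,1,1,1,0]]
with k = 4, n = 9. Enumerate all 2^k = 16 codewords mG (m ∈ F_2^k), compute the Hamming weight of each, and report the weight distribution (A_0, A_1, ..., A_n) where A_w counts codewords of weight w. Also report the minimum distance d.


Weight distribution: A_0 = 1, A_2 = 1, A_3 = 3, A_4 = 5, A_5 = 4, A_6 = 1, A_7 = 1. Minimum distance d = 2.

Enumerate all 2^4 = 16 messages m ∈ F_2^4.
For each, compute codeword c = mG in F_2^9, then tally its weight.
  m = 0000 → c = 000000000, weight = 0.
  m = 1000 → c = 000011100, weight = 3.
  m = 0100 → c = 110101000, weight = 4.
  m = 1100 → c = 110110100, weight = 5.
  m = 0010 → c = 000101011, weight = 4.
  m = 1010 → c = 000110111, weight = 5.
  m = 0110 → c = 110000011, weight = 4.
  m = 1110 → c = 110011111, weight = 7.
  m = 0001 → c = 110001110, weight = 5.
  m = 1001 → c = 110010010, weight = 4.
  m = 0101 → c = 000100110, weight = 3.
  m = 1101 → c = 000111010, weight = 4.
  m = 0011 → c = 110100101, weight = 5.
  m = 1011 → c = 110111001, weight = 6.
  m = 0111 → c = 000001101, weight = 3.
  m = 1111 → c = 000010001, weight = 2.
Tally weights:
  weight 0: 1 codewords.
  weight 2: 1 codewords.
  weight 3: 3 codewords.
  weight 4: 5 codewords.
  weight 5: 4 codewords.
  weight 6: 1 codewords.
  weight 7: 1 codewords.
Minimum distance d = smallest w > 0 with A_w > 0 = 2.
Sanity: Σ A_w = 16 = 2^4 = 16 ✓.


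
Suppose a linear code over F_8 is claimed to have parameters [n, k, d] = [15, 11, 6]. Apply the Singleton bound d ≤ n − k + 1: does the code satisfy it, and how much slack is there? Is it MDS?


Singleton RHS = n − k + 1 = 5, slack = -1, bound violated (no such code; not MDS).

Singleton bound: d ≤ n − k + 1.
Here n = 15, k = 11, so n − k + 1 = 5.
Given d = 6, check d ≤ 5: NO.
Slack = (n − k + 1) − d = -1.
The slack is negative: d = 6 exceeds n − k + 1 = 5 by 1, so the Singleton bound is violated and no linear [15, 11, 6]_8 code can exist. In particular it is not MDS (MDS requires d = n − k + 1 exactly).
Description: the claimed parameters are [15, 11, 6]_8; such a code would be impossible (violates the Singleton bound).


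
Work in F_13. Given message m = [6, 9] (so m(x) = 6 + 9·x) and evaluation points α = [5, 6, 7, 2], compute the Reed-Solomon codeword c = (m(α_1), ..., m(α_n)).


c = [12, 8, 4, 11]

Message polynomial: m(x) = 6 + 9·x (mod 13).
For each evaluation point α_i, compute m(α_i) mod 13:
  α_1 = 5: Horner steps 9 → 12, so m(5) = 12.
  α_2 = 6: Horner steps 9 → 8, so m(6) = 8.
  α_3 = 7: Horner steps 9 → 4, so m(7) = 4.
  α_4 = 2: Horner steps 9 → 11, so m(2) = 11.
Codeword c = [12, 8, 4, 11] ∈ F_13^4.


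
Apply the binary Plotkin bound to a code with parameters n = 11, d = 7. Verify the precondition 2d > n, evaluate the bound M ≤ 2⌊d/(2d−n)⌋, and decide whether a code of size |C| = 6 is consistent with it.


Plotkin bound M ≤ 4; given |C| = 6 > bound (violated).

Check applicability: 2d = 14, n = 11.
2d − n = 3 > 0, so Plotkin applies.
Compute d/(2d−n) = 7/3 ≈ 2.3333.
⌊d/(2d−n)⌋ = 2.
Plotkin bound: M ≤ 2·2 = 4.
Given |C| = 6, check: VIOLATED.
This |C| is above the Plotkin bound, so no binary code with n = 11, d = 7 and 6 codewords exists.


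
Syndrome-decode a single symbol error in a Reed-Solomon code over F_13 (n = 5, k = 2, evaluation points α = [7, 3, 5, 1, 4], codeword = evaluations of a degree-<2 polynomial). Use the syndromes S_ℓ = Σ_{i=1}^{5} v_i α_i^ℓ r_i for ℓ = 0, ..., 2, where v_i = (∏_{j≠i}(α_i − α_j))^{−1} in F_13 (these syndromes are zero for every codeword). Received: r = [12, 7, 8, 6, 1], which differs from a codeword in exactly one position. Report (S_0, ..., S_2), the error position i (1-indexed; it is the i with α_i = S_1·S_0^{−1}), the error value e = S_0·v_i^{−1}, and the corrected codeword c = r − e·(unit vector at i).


S = (3, 8, 4), error at position 1, error magnitude e = 3, c = [9, 7, 8, 6, 1].

Step 1: column multipliers v_i = (∏_{j≠i}(α_i − α_j))^{−1} mod 13.
  i = 1 (α = 7): (7−3)(7−5)(7−1)(7−4) = 4·2·6·3 = 144 ≡ 1, so v_1 = 1^{−1} = 1 (mod 13).
  i = 2 (α = 3): (3−7)(3−5)(3−1)(3−4) = (−4)·(−2)·2·(−1) = −16 ≡ 10, so v_2 = 10^{−1} = 4 (mod 13).
  i = 3 (α = 5): (5−7)(5−3)(5−1)(5−4) = (−2)·2·4·1 = −16 ≡ 10, so v_3 = 10^{−1} = 4 (mod 13).
  i = 4 (α = 1): (1−7)(1−3)(1−5)(1−4) = (−6)·(−2)·(−4)·(−3) = 144 ≡ 1, so v_4 = 1^{−1} = 1 (mod 13).
  i = 5 (α = 4): (4−7)(4−3)(4−5)(4−1) = (−3)·1·(−1)·3 = 9 ≡ 9, so v_5 = 9^{−1} = 3 (mod 13).
  v = [1, 4, 4, 1, 3].
Step 2: syndromes of r = [12, 7, 8, 6, 1] (all sums mod 13).
  S_0 = Σ v_i r_i = 1·12 + 4·7 + 4·8 + 1·6 + 3·1 = 81 ≡ 3.
  S_1 = Σ v_i α_i r_i = 1·7·12 + 4·3·7 + 4·5·8 + 1·1·6 + 3·4·1 = 346 ≡ 8.
  α_i^2 mod 13 = [10, 9, 12, 1, 3].
  S_2 = Σ v_i α_i^2 r_i = 1·10·12 + 4·9·7 + 4·12·8 + 1·1·6 + 3·3·1 = 771 ≡ 4.
  S = (3, 8, 4) ≠ 0, so r is not a codeword (an error is present).
Step 3: locate the error. For a single error e at position i, S_ℓ = v_i·e·α_i^ℓ, so α_err = S_1/S_0.
  S_0^{−1} = 3^{−1} = 9 (mod 13), so α_err = 8·9 = 72 ≡ 7 = α_1. Error position i = 1.
  Consistency check: S_2/S_1 = 4·5 = 20 ≡ 7 = α_err ✓ (single-error assumption holds).
Step 4: error magnitude e = S_0/v_1 = S_0·∏_{j≠1}(α_1 − α_j) = 3·1 = 3 ≡ 3 (mod 13).
Step 5: correct position 1: c_1 = r_1 − e = 12 − 3 ≡ 9 (mod 13). Hence c = [9, 7, 8, 6, 1].
  Check: interpolating c through the α_i gives m(x) = 12 + 7·x (degree < 2) with m(α_i) = c_i for every i, so c is indeed a codeword.


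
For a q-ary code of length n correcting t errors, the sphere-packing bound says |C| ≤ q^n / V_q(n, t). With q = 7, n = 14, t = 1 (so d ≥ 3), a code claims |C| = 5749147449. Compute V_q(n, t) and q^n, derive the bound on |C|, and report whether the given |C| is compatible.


V_q(n, t) = 85, q^n = 678223072849, Hamming bound = 7979094974, |C| = 5749147449 ≤ bound (satisfied).

Step 1: Compute V_q(n, t) = Σ_{j=0}^1 C(n, j) (q−1)^j.
  j = 0: C(14,0)·(6)^0 = 1·1 = 1.
  j = 1: C(14,1)·(6)^1 = 14·6 = 84.
  V_q(n, t) = 1 + 84 = 85.
Step 2: q^n = 7^14 = 678223072849.
Step 3: Hamming bound ⌊q^n / V_q(n,t)⌋ = ⌊678223072849/85⌋ = 7979094974.
Step 4: Compare |C| = 5749147449 to 7979094974: satisfied.
The claimed |C| lies below the Hamming bound.


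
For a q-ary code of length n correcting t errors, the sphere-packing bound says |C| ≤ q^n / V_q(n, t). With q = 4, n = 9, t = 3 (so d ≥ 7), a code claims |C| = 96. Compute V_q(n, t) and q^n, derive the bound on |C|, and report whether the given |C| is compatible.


V_q(n, t) = 2620, q^n = 262144, Hamming bound = 100, |C| = 96 ≤ bound (satisfied).

Step 1: Compute V_q(n, t) = Σ_{j=0}^3 C(n, j) (q−1)^j.
  j = 0: C(9,0)·(3)^0 = 1·1 = 1.
  j = 1: C(9,1)·(3)^1 = 9·3 = 27.
  j = 2: C(9,2)·(3)^2 = 36·9 = 324.
  j = 3: C(9,3)·(3)^3 = 84·27 = 2268.
  V_q(n, t) = 1 + 27 + 324 + 2268 = 2620.
Step 2: q^n = 4^9 = 262144.
Step 3: Hamming bound ⌊q^n / V_q(n,t)⌋ = ⌊262144/2620⌋ = 100.
Step 4: Compare |C| = 96 to 100: satisfied.
The claimed |C| lies below the Hamming bound.


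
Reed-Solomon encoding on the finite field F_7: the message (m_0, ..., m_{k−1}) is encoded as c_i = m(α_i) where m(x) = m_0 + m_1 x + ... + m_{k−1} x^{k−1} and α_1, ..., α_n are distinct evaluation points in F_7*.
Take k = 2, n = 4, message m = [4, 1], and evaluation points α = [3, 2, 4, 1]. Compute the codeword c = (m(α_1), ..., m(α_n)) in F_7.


c = [0, 6, 1, 5]

Message polynomial: m(x) = 4 + 1·x (mod 7).
For each evaluation point α_i, compute m(α_i) mod 7:
  α_1 = 3: Horner steps 1 → 0, so m(3) = 0.
  α_2 = 2: Horner steps 1 → 6, so m(2) = 6.
  α_3 = 4: Horner steps 1 → 1, so m(4) = 1.
  α_4 = 1: Horner steps 1 → 5, so m(1) = 5.
Codeword c = [0, 6, 1, 5] ∈ F_7^4.


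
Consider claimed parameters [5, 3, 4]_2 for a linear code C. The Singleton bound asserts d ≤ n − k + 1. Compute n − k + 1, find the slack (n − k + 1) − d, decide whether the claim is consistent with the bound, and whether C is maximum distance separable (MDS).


Singleton RHS = n − k + 1 = 3, slack = -1, bound violated (no such code; not MDS).

Singleton bound: d ≤ n − k + 1.
Here n = 5, k = 3, so n − k + 1 = 3.
Given d = 4, check d ≤ 3: NO.
Slack = (n − k + 1) − d = -1.
The slack is negative: d = 4 exceeds n − k + 1 = 3 by 1, so the Singleton bound is violated and no linear [5, 3, 4]_2 code can exist. In particular it is not MDS (MDS requires d = n − k + 1 exactly).
Description: the claimed parameters are [5, 3, 4]_2; such a code would be impossible (violates the Singleton bound).


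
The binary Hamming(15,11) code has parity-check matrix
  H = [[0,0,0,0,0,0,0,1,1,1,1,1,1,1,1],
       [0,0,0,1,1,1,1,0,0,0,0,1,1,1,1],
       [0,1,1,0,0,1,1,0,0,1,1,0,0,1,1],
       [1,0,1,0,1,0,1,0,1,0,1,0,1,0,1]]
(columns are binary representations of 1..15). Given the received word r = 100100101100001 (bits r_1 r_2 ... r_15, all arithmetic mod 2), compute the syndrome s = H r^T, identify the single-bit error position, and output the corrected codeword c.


s = (1, 1, 1, 0)^T, error position = 14, corrected codeword c = 100100101100011

Compute s = H r^T mod 2 one row at a time:
  s_1 = 0 + 1 + 1 + 0 + 0 + 0 + 0 + 1 = 3 ≡ 1 (mod 2).
  s_2 = 1 + 0 + 0 + 1 + 0 + 0 + 0 + 1 = 3 ≡ 1 (mod 2).
  s_3 = 0 + 0 + 0 + 1 + 1 + 0 + 0 + 1 = 3 ≡ 1 (mod 2).
  s_4 = 1 + 0 + 0 + 1 + 1 + 0 + 0 + 1 = 4 ≡ 0 (mod 2).
s = (1, 1, 1, 0)^T — this equals column 14 of H (binary 1110), so error is at position 14.
Correct: flip bit 14 of r = 100100101100001 to get c = 100100101100011.


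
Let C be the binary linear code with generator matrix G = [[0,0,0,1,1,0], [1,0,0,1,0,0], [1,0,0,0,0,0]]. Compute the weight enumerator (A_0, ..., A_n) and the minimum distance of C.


Weight distribution: A_0 = 1, A_1 = 3, A_2 = 3, A_3 = 1. Minimum distance d = 1.

Enumerate all 2^3 = 8 messages m ∈ F_2^3.
For each, compute codeword c = mG in F_2^6, then tally its weight.
  m = 000 → c = 000000, weight = 0.
  m = 100 → c = 000110, weight = 2.
  m = 010 → c = 100100, weight = 2.
  m = 110 → c = 100010, weight = 2.
  m = 001 → c = 100000, weight = 1.
  m = 101 → c = 100110, weight = 3.
  m = 011 → c = 000100, weight = 1.
  m = 111 → c = 000010, weight = 1.
Tally weights:
  weight 0: 1 codewords.
  weight 1: 3 codewords.
  weight 2: 3 codewords.
  weight 3: 1 codewords.
Minimum distance d = smallest w > 0 with A_w > 0 = 1.
Sanity: Σ A_w = 8 = 2^3 = 8 ✓.


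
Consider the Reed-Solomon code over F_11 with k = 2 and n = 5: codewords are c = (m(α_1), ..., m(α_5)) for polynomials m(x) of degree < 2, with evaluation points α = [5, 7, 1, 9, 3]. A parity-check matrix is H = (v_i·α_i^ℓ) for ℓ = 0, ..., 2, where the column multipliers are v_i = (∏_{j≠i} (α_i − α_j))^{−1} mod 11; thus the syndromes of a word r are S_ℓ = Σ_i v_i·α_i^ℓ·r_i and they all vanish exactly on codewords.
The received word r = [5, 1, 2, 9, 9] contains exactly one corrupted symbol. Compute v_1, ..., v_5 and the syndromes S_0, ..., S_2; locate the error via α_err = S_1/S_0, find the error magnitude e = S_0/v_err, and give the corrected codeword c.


S = (10, 2, 7), error at position 4, error magnitude e = 1, c = [5, 1, 2, 8, 9].

Step 1: column multipliers v_i = (∏_{j≠i}(α_i − α_j))^{−1} mod 11.
  i = 1 (α = 5): (5−7)(5−1)(5−9)(5−3) = (−2)·4·(−4)·2 = 64 ≡ 9, so v_1 = 9^{−1} = 5 (mod 11).
  i = 2 (α = 7): (7−5)(7−1)(7−9)(7−3) = 2·6·(−2)·4 = −96 ≡ 3, so v_2 = 3^{−1} = 4 (mod 11).
  i = 3 (α = 1): (1−5)(1−7)(1−9)(1−3) = (−4)·(−6)·(−8)·(−2) = 384 ≡ 10, so v_3 = 10^{−1} = 10 (mod 11).
  i = 4 (α = 9): (9−5)(9−7)(9−1)(9−3) = 4·2·8·6 = 384 ≡ 10, so v_4 = 10^{−1} = 10 (mod 11).
  i = 5 (α = 3): (3−5)(3−7)(3−1)(3−9) = (−2)·(−4)·2·(−6) = −96 ≡ 3, so v_5 = 3^{−1} = 4 (mod 11).
  v = [5, 4, 10, 10, 4].
Step 2: syndromes of r = [5, 1, 2, 9, 9] (all sums mod 11).
  S_0 = Σ v_i r_i = 5·5 + 4·1 + 10·2 + 10·9 + 4·9 = 175 ≡ 10.
  S_1 = Σ v_i α_i r_i = 5·5·5 + 4·7·1 + 10·1·2 + 10·9·9 + 4·3·9 = 1091 ≡ 2.
  α_i^2 mod 11 = [3, 5, 1, 4, 9].
  S_2 = Σ v_i α_i^2 r_i = 5·3·5 + 4·5·1 + 10·1·2 + 10·4·9 + 4·9·9 = 799 ≡ 7.
  S = (10, 2, 7) ≠ 0, so r is not a codeword (an error is present).
Step 3: locate the error. For a single error e at position i, S_ℓ = v_i·e·α_i^ℓ, so α_err = S_1/S_0.
  S_0^{−1} = 10^{−1} = 10 (mod 11), so α_err = 2·10 = 20 ≡ 9 = α_4. Error position i = 4.
  Consistency check: S_2/S_1 = 7·6 = 42 ≡ 9 = α_err ✓ (single-error assumption holds).
Step 4: error magnitude e = S_0/v_4 = S_0·∏_{j≠4}(α_4 − α_j) = 10·10 = 100 ≡ 1 (mod 11).
Step 5: correct position 4: c_4 = r_4 − e = 9 − 1 ≡ 8 (mod 11). Hence c = [5, 1, 2, 8, 9].
  Check: interpolating c through the α_i gives m(x) = 4 + 9·x (degree < 2) with m(α_i) = c_i for every i, so c is indeed a codeword.


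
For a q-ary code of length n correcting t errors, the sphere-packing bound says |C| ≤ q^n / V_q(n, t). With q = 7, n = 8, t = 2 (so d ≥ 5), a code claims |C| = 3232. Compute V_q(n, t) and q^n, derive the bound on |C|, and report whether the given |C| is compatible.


V_q(n, t) = 1057, q^n = 5764801, Hamming bound = 5453, |C| = 3232 ≤ bound (satisfied).

Step 1: Compute V_q(n, t) = Σ_{j=0}^2 C(n, j) (q−1)^j.
  j = 0: C(8,0)·(6)^0 = 1·1 = 1.
  j = 1: C(8,1)·(6)^1 = 8·6 = 48.
  j = 2: C(8,2)·(6)^2 = 28·36 = 1008.
  V_q(n, t) = 1 + 48 + 1008 = 1057.
Step 2: q^n = 7^8 = 5764801.
Step 3: Hamming bound ⌊q^n / V_q(n,t)⌋ = ⌊5764801/1057⌋ = 5453.
Step 4: Compare |C| = 3232 to 5453: satisfied.
The claimed |C| lies below the Hamming bound.


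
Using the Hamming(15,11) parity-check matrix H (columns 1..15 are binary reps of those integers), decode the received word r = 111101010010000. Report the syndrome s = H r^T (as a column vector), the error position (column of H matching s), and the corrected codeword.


s = (0, 0, 0, 1)^T, error position = 1, corrected codeword c = 011101010010000

Compute s = H r^T mod 2 one row at a time:
  s_1 = 1 + 0 + 0 + 1 + 0 + 0 + 0 + 0 = 2 ≡ 0 (mod 2).
  s_2 = 1 + 0 + 1 + 0 + 0 + 0 + 0 + 0 = 2 ≡ 0 (mod 2).
  s_3 = 1 + 1 + 1 + 0 + 0 + 1 + 0 + 0 = 4 ≡ 0 (mod 2).
  s_4 = 1 + 1 + 0 + 0 + 0 + 1 + 0 + 0 = 3 ≡ 1 (mod 2).
s = (0, 0, 0, 1)^T — this equals column 1 of H (binary 0001), so error is at position 1.
Correct: flip bit 1 of r = 111101010010000 to get c = 011101010010000.


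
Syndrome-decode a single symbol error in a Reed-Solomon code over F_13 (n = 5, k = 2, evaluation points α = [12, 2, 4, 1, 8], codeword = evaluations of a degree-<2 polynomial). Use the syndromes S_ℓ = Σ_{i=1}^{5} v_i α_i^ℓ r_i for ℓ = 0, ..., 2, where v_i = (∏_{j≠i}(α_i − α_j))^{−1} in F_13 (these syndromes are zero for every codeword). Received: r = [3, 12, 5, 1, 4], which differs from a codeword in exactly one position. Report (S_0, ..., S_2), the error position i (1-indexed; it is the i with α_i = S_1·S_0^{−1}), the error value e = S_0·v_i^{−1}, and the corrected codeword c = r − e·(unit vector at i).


S = (7, 7, 7), error at position 4, error magnitude e = 5, c = [3, 12, 5, 9, 4].

Step 1: column multipliers v_i = (∏_{j≠i}(α_i − α_j))^{−1} mod 13.
  i = 1 (α = 12): (12−2)(12−4)(12−1)(12−8) = 10·8·11·4 = 3520 ≡ 10, so v_1 = 10^{−1} = 4 (mod 13).
  i = 2 (α = 2): (2−12)(2−4)(2−1)(2−8) = (−10)·(−2)·1·(−6) = −120 ≡ 10, so v_2 = 10^{−1} = 4 (mod 13).
  i = 3 (α = 4): (4−12)(4−2)(4−1)(4−8) = (−8)·2·3·(−4) = 192 ≡ 10, so v_3 = 10^{−1} = 4 (mod 13).
  i = 4 (α = 1): (1−12)(1−2)(1−4)(1−8) = (−11)·(−1)·(−3)·(−7) = 231 ≡ 10, so v_4 = 10^{−1} = 4 (mod 13).
  i = 5 (α = 8): (8−12)(8−2)(8−4)(8−1) = (−4)·6·4·7 = −672 ≡ 4, so v_5 = 4^{−1} = 10 (mod 13).
  v = [4, 4, 4, 4, 10].
Step 2: syndromes of r = [3, 12, 5, 1, 4] (all sums mod 13).
  S_0 = Σ v_i r_i = 4·3 + 4·12 + 4·5 + 4·1 + 10·4 = 124 ≡ 7.
  S_1 = Σ v_i α_i r_i = 4·12·3 + 4·2·12 + 4·4·5 + 4·1·1 + 10·8·4 = 644 ≡ 7.
  α_i^2 mod 13 = [1, 4, 3, 1, 12].
  S_2 = Σ v_i α_i^2 r_i = 4·1·3 + 4·4·12 + 4·3·5 + 4·1·1 + 10·12·4 = 748 ≡ 7.
  S = (7, 7, 7) ≠ 0, so r is not a codeword (an error is present).
Step 3: locate the error. For a single error e at position i, S_ℓ = v_i·e·α_i^ℓ, so α_err = S_1/S_0.
  S_0^{−1} = 7^{−1} = 2 (mod 13), so α_err = 7·2 = 14 ≡ 1 = α_4. Error position i = 4.
  Consistency check: S_2/S_1 = 7·2 = 14 ≡ 1 = α_err ✓ (single-error assumption holds).
Step 4: error magnitude e = S_0/v_4 = S_0·∏_{j≠4}(α_4 − α_j) = 7·10 = 70 ≡ 5 (mod 13).
Step 5: correct position 4: c_4 = r_4 − e = 1 − 5 ≡ 9 (mod 13). Hence c = [3, 12, 5, 9, 4].
  Check: interpolating c through the α_i gives m(x) = 6 + 3·x (degree < 2) with m(α_i) = c_i for every i, so c is indeed a codeword.


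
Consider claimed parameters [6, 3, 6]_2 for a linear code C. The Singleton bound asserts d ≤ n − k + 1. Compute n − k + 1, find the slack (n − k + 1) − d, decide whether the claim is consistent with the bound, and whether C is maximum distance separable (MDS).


Singleton RHS = n − k + 1 = 4, slack = -2, bound violated (no such code; not MDS).

Singleton bound: d ≤ n − k + 1.
Here n = 6, k = 3, so n − k + 1 = 4.
Given d = 6, check d ≤ 4: NO.
Slack = (n − k + 1) − d = -2.
The slack is negative: d = 6 exceeds n − k + 1 = 4 by 2, so the Singleton bound is violated and no linear [6, 3, 6]_2 code can exist. In particular it is not MDS (MDS requires d = n − k + 1 exactly).
Description: the claimed parameters are [6, 3, 6]_2; such a code would be impossible (violates the Singleton bound).


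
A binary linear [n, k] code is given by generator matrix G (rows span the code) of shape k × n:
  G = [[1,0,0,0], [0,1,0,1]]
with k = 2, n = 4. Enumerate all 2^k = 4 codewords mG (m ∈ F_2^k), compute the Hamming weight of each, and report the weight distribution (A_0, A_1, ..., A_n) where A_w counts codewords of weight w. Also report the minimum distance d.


Weight distribution: A_0 = 1, A_1 = 1, A_2 = 1, A_3 = 1. Minimum distance d = 1.

Enumerate all 2^2 = 4 messages m ∈ F_2^2.
For each, compute codeword c = mG in F_2^4, then tally its weight.
  m = 00 → c = 0000, weight = 0.
  m = 10 → c = 1000, weight = 1.
  m = 01 → c = 0101, weight = 2.
  m = 11 → c = 1101, weight = 3.
Tally weights:
  weight 0: 1 codewords.
  weight 1: 1 codewords.
  weight 2: 1 codewords.
  weight 3: 1 codewords.
Minimum distance d = smallest w > 0 with A_w > 0 = 1.
Sanity: Σ A_w = 4 = 2^2 = 4 ✓.


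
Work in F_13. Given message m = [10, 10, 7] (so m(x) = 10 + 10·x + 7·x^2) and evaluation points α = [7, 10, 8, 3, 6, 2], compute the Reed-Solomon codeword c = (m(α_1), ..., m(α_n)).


c = [7, 4, 5, 12, 10, 6]

Message polynomial: m(x) = 10 + 10·x + 7·x^2 (mod 13).
For each evaluation point α_i, compute m(α_i) mod 13:
  α_1 = 7: Horner steps 7 → 7 → 7, so m(7) = 7.
  α_2 = 10: Horner steps 7 → 2 → 4, so m(10) = 4.
  α_3 = 8: Horner steps 7 → 1 → 5, so m(8) = 5.
  α_4 = 3: Horner steps 7 → 5 → 12, so m(3) = 12.
  α_5 = 6: Horner steps 7 → 0 → 10, so m(6) = 10.
  α_6 = 2: Horner steps 7 → 11 → 6, so m(2) = 6.
Codeword c = [7, 4, 5, 12, 10, 6] ∈ F_13^6.


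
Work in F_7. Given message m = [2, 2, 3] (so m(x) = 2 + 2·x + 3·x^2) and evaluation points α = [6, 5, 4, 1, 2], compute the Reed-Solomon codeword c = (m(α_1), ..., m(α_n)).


c = [3, 3, 2, 0, 4]

Message polynomial: m(x) = 2 + 2·x + 3·x^2 (mod 7).
For each evaluation point α_i, compute m(α_i) mod 7:
  α_1 = 6: Horner steps 3 → 6 → 3, so m(6) = 3.
  α_2 = 5: Horner steps 3 → 3 → 3, so m(5) = 3.
  α_3 = 4: Horner steps 3 → 0 → 2, so m(4) = 2.
  α_4 = 1: Horner steps 3 → 5 → 0, so m(1) = 0.
  α_5 = 2: Horner steps 3 → 1 → 4, so m(2) = 4.
Codeword c = [3, 3, 2, 0, 4] ∈ F_7^5.


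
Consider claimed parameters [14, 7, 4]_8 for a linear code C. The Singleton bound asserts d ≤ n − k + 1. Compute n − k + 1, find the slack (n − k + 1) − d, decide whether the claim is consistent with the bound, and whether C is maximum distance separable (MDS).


Singleton RHS = n − k + 1 = 8, slack = 4, bound satisfied, not MDS.

Singleton bound: d ≤ n − k + 1.
Here n = 14, k = 7, so n − k + 1 = 8.
Given d = 4, check d ≤ 8: YES.
Slack = (n − k + 1) − d = 4.
The code is NOT MDS (slack = 4 > 0).
Description: the claimed parameters are [14, 7, 4]_8; such a code would be non-MDS.


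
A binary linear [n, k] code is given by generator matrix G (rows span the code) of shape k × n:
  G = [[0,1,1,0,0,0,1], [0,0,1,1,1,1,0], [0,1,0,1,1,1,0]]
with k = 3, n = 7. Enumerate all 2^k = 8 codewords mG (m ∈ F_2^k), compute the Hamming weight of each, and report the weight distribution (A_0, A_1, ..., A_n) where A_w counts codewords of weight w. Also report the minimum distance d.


Weight distribution: A_0 = 1, A_1 = 1, A_2 = 1, A_3 = 1, A_4 = 2, A_5 = 2. Minimum distance d = 1.

Enumerate all 2^3 = 8 messages m ∈ F_2^3.
For each, compute codeword c = mG in F_2^7, then tally its weight.
  m = 000 → c = 0000000, weight = 0.
  m = 100 → c = 0110001, weight = 3.
  m = 010 → c = 0011110, weight = 4.
  m = 110 → c = 0101111, weight = 5.
  m = 001 → c = 0101110, weight = 4.
  m = 101 → c = 0011111, weight = 5.
  m = 011 → c = 0110000, weight = 2.
  m = 111 → c = 0000001, weight = 1.
Tally weights:
  weight 0: 1 codewords.
  weight 1: 1 codewords.
  weight 2: 1 codewords.
  weight 3: 1 codewords.
  weight 4: 2 codewords.
  weight 5: 2 codewords.
Minimum distance d = smallest w > 0 with A_w > 0 = 1.
Sanity: Σ A_w = 8 = 2^3 = 8 ✓.


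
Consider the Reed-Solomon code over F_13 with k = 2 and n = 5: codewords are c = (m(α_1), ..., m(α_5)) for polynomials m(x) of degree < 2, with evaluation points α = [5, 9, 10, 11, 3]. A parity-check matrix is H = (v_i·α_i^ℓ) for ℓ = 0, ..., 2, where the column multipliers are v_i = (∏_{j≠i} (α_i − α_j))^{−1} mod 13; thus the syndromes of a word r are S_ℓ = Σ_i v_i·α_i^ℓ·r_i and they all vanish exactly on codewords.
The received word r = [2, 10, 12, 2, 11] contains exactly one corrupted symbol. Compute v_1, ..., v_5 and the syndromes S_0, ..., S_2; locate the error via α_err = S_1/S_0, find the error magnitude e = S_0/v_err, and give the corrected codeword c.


S = (8, 10, 6), error at position 4, error magnitude e = 1, c = [2, 10, 12, 1, 11].

Step 1: column multipliers v_i = (∏_{j≠i}(α_i − α_j))^{−1} mod 13.
  i = 1 (α = 5): (5−9)(5−10)(5−11)(5−3) = (−4)·(−5)·(−6)·2 = −240 ≡ 7, so v_1 = 7^{−1} = 2 (mod 13).
  i = 2 (α = 9): (9−5)(9−10)(9−11)(9−3) = 4·(−1)·(−2)·6 = 48 ≡ 9, so v_2 = 9^{−1} = 3 (mod 13).
  i = 3 (α = 10): (10−5)(10−9)(10−11)(10−3) = 5·1·(−1)·7 = −35 ≡ 4, so v_3 = 4^{−1} = 10 (mod 13).
  i = 4 (α = 11): (11−5)(11−9)(11−10)(11−3) = 6·2·1·8 = 96 ≡ 5, so v_4 = 5^{−1} = 8 (mod 13).
  i = 5 (α = 3): (3−5)(3−9)(3−10)(3−11) = (−2)·(−6)·(−7)·(−8) = 672 ≡ 9, so v_5 = 9^{−1} = 3 (mod 13).
  v = [2, 3, 10, 8, 3].
Step 2: syndromes of r = [2, 10, 12, 2, 11] (all sums mod 13).
  S_0 = Σ v_i r_i = 2·2 + 3·10 + 10·12 + 8·2 + 3·11 = 203 ≡ 8.
  S_1 = Σ v_i α_i r_i = 2·5·2 + 3·9·10 + 10·10·12 + 8·11·2 + 3·3·11 = 1765 ≡ 10.
  α_i^2 mod 13 = [12, 3, 9, 4, 9].
  S_2 = Σ v_i α_i^2 r_i = 2·12·2 + 3·3·10 + 10·9·12 + 8·4·2 + 3·9·11 = 1579 ≡ 6.
  S = (8, 10, 6) ≠ 0, so r is not a codeword (an error is present).
Step 3: locate the error. For a single error e at position i, S_ℓ = v_i·e·α_i^ℓ, so α_err = S_1/S_0.
  S_0^{−1} = 8^{−1} = 5 (mod 13), so α_err = 10·5 = 50 ≡ 11 = α_4. Error position i = 4.
  Consistency check: S_2/S_1 = 6·4 = 24 ≡ 11 = α_err ✓ (single-error assumption holds).
Step 4: error magnitude e = S_0/v_4 = S_0·∏_{j≠4}(α_4 − α_j) = 8·5 = 40 ≡ 1 (mod 13).
Step 5: correct position 4: c_4 = r_4 − e = 2 − 1 ≡ 1 (mod 13). Hence c = [2, 10, 12, 1, 11].
  Check: interpolating c through the α_i gives m(x) = 5 + 2·x (degree < 2) with m(α_i) = c_i for every i, so c is indeed a codeword.


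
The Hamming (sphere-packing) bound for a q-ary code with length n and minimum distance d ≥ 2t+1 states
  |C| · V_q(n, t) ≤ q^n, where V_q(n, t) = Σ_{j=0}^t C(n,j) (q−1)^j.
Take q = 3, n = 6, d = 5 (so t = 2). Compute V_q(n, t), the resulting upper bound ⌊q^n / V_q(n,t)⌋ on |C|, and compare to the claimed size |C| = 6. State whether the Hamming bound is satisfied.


V_q(n, t) = 73, q^n = 729, Hamming bound = 9, |C| = 6 ≤ bound (satisfied).

Step 1: Compute V_q(n, t) = Σ_{j=0}^2 C(n, j) (q−1)^j.
  j = 0: C(6,0)·(2)^0 = 1·1 = 1.
  j = 1: C(6,1)·(2)^1 = 6·2 = 12.
  j = 2: C(6,2)·(2)^2 = 15·4 = 60.
  V_q(n, t) = 1 + 12 + 60 = 73.
Step 2: q^n = 3^6 = 729.
Step 3: Hamming bound ⌊q^n / V_q(n,t)⌋ = ⌊729/73⌋ = 9.
Step 4: Compare |C| = 6 to 9: satisfied.
The claimed |C| lies below the Hamming bound.


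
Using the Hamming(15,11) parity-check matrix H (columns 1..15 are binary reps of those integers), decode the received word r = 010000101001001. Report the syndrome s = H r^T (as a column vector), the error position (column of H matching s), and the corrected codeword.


s = (1, 1, 1, 1)^T, error position = 15, corrected codeword c = 010000101001000

Compute s = H r^T mod 2 one row at a time:
  s_1 = 0 + 1 + 0 + 0 + 1 + 0 + 0 + 1 = 3 ≡ 1 (mod 2).
  s_2 = 0 + 0 + 0 + 1 + 1 + 0 + 0 + 1 = 3 ≡ 1 (mod 2).
  s_3 = 1 + 0 + 0 + 1 + 0 + 0 + 0 + 1 = 3 ≡ 1 (mod 2).
  s_4 = 0 + 0 + 0 + 1 + 1 + 0 + 0 + 1 = 3 ≡ 1 (mod 2).
s = (1, 1, 1, 1)^T — this equals column 15 of H (binary 1111), so error is at position 15.
Correct: flip bit 15 of r = 010000101001001 to get c = 010000101001000.


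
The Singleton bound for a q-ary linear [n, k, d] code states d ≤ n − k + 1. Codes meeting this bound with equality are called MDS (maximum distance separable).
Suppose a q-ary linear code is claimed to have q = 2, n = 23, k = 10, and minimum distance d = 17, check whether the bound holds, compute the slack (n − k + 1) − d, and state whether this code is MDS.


Singleton RHS = n − k + 1 = 14, slack = -3, bound violated (no such code; not MDS).

Singleton bound: d ≤ n − k + 1.
Here n = 23, k = 10, so n − k + 1 = 14.
Given d = 17, check d ≤ 14: NO.
Slack = (n − k + 1) − d = -3.
The slack is negative: d = 17 exceeds n − k + 1 = 14 by 3, so the Singleton bound is violated and no linear [23, 10, 17]_2 code can exist. In particular it is not MDS (MDS requires d = n − k + 1 exactly).
Description: the claimed parameters are [23, 10, 17]_2; such a code would be impossible (violates the Singleton bound).


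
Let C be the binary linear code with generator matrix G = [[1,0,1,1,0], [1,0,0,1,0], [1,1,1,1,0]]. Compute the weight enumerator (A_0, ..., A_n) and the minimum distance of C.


Weight distribution: A_0 = 1, A_1 = 2, A_2 = 2, A_3 = 2, A_4 = 1. Minimum distance d = 1.

Enumerate all 2^3 = 8 messages m ∈ F_2^3.
For each, compute codeword c = mG in F_2^5, then tally its weight.
  m = 000 → c = 00000, weight = 0.
  m = 100 → c = 10110, weight = 3.
  m = 010 → c = 10010, weight = 2.
  m = 110 → c = 00100, weight = 1.
  m = 001 → c = 11110, weight = 4.
  m = 101 → c = 01000, weight = 1.
  m = 011 → c = 01100, weight = 2.
  m = 111 → c = 11010, weight = 3.
Tally weights:
  weight 0: 1 codewords.
  weight 1: 2 codewords.
  weight 2: 2 codewords.
  weight 3: 2 codewords.
  weight 4: 1 codewords.
Minimum distance d = smallest w > 0 with A_w > 0 = 1.
Sanity: Σ A_w = 8 = 2^3 = 8 ✓.


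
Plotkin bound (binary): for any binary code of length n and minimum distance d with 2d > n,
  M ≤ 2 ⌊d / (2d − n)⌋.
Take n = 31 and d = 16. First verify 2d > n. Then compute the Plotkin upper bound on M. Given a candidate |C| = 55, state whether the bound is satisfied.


Plotkin bound M ≤ 32; given |C| = 55 > bound (violated).

Check applicability: 2d = 32, n = 31.
2d − n = 1 > 0, so Plotkin applies.
Compute d/(2d−n) = 16/1 ≈ 16.0000.
⌊d/(2d−n)⌋ = 16.
Plotkin bound: M ≤ 2·16 = 32.
Given |C| = 55, check: VIOLATED.
This |C| is above the Plotkin bound, so no binary code with n = 31, d = 16 and 55 codewords exists.


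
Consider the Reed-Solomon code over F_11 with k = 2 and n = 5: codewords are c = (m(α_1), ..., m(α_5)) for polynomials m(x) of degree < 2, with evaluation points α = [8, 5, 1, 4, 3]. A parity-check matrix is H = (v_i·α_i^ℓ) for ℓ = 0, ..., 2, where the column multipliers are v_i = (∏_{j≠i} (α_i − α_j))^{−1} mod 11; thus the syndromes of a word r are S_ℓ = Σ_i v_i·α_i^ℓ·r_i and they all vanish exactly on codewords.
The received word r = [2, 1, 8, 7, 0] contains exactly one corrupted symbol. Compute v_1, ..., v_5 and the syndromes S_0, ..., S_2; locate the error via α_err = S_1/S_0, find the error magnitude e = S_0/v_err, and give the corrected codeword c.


S = (1, 5, 3), error at position 2, error magnitude e = 9, c = [2, 3, 8, 7, 0].

Step 1: column multipliers v_i = (∏_{j≠i}(α_i − α_j))^{−1} mod 11.
  i = 1 (α = 8): (8−5)(8−1)(8−4)(8−3) = 3·7·4·5 = 420 ≡ 2, so v_1 = 2^{−1} = 6 (mod 11).
  i = 2 (α = 5): (5−8)(5−1)(5−4)(5−3) = (−3)·4·1·2 = −24 ≡ 9, so v_2 = 9^{−1} = 5 (mod 11).
  i = 3 (α = 1): (1−8)(1−5)(1−4)(1−3) = (−7)·(−4)·(−3)·(−2) = 168 ≡ 3, so v_3 = 3^{−1} = 4 (mod 11).
  i = 4 (α = 4): (4−8)(4−5)(4−1)(4−3) = (−4)·(−1)·3·1 = 12 ≡ 1, so v_4 = 1^{−1} = 1 (mod 11).
  i = 5 (α = 3): (3−8)(3−5)(3−1)(3−4) = (−5)·(−2)·2·(−1) = −20 ≡ 2, so v_5 = 2^{−1} = 6 (mod 11).
  v = [6, 5, 4, 1, 6].
Step 2: syndromes of r = [2, 1, 8, 7, 0] (all sums mod 11).
  S_0 = Σ v_i r_i = 6·2 + 5·1 + 4·8 + 1·7 + 6·0 = 56 ≡ 1.
  S_1 = Σ v_i α_i r_i = 6·8·2 + 5·5·1 + 4·1·8 + 1·4·7 + 6·3·0 = 181 ≡ 5.
  α_i^2 mod 11 = [9, 3, 1, 5, 9].
  S_2 = Σ v_i α_i^2 r_i = 6·9·2 + 5·3·1 + 4·1·8 + 1·5·7 + 6·9·0 = 190 ≡ 3.
  S = (1, 5, 3) ≠ 0, so r is not a codeword (an error is present).
Step 3: locate the error. For a single error e at position i, S_ℓ = v_i·e·α_i^ℓ, so α_err = S_1/S_0.
  S_0^{−1} = 1^{−1} = 1 (mod 11), so α_err = 5·1 = 5 ≡ 5 = α_2. Error position i = 2.
  Consistency check: S_2/S_1 = 3·9 = 27 ≡ 5 = α_err ✓ (single-error assumption holds).
Step 4: error magnitude e = S_0/v_2 = S_0·∏_{j≠2}(α_2 − α_j) = 1·9 = 9 ≡ 9 (mod 11).
Step 5: correct position 2: c_2 = r_2 − e = 1 − 9 ≡ 3 (mod 11). Hence c = [2, 3, 8, 7, 0].
  Check: interpolating c through the α_i gives m(x) = 1 + 7·x (degree < 2) with m(α_i) = c_i for every i, so c is indeed a codeword.


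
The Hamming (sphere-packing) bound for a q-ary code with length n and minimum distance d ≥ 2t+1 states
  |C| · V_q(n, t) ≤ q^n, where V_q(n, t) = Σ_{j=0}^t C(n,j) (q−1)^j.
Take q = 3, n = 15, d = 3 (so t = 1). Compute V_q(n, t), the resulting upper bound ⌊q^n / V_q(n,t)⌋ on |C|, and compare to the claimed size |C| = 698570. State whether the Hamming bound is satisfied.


V_q(n, t) = 31, q^n = 14348907, Hamming bound = 462867, |C| = 698570 > bound (violated).

Step 1: Compute V_q(n, t) = Σ_{j=0}^1 C(n, j) (q−1)^j.
  j = 0: C(15,0)·(2)^0 = 1·1 = 1.
  j = 1: C(15,1)·(2)^1 = 15·2 = 30.
  V_q(n, t) = 1 + 30 = 31.
Step 2: q^n = 3^15 = 14348907.
Step 3: Hamming bound ⌊q^n / V_q(n,t)⌋ = ⌊14348907/31⌋ = 462867.
Step 4: Compare |C| = 698570 to 462867: violated.
The claimed |C| lies above the Hamming bound, so no 3-ary code of length 15 with d ≥ 3 can have 698570 codewords.


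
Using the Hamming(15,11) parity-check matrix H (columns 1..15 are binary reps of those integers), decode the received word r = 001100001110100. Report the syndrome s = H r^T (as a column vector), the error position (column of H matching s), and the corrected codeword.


s = (0, 0, 1, 0)^T, error position = 2, corrected codeword c = 011100001110100

Compute s = H r^T mod 2 one row at a time:
  s_1 = 0 + 1 + 1 + 1 + 0 + 1 + 0 + 0 = 4 ≡ 0 (mod 2).
  s_2 = 1 + 0 + 0 + 0 + 0 + 1 + 0 + 0 = 2 ≡ 0 (mod 2).
  s_3 = 0 + 1 + 0 + 0 + 1 + 1 + 0 + 0 = 3 ≡ 1 (mod 2).
  s_4 = 0 + 1 + 0 + 0 + 1 + 1 + 1 + 0 = 4 ≡ 0 (mod 2).
s = (0, 0, 1, 0)^T — this equals column 2 of H (binary 0010), so error is at position 2.
Correct: flip bit 2 of r = 001100001110100 to get c = 011100001110100.


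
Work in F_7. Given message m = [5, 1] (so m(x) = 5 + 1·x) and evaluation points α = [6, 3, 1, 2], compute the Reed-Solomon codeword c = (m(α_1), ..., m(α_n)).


c = [4, 1, 6, 0]

Message polynomial: m(x) = 5 + 1·x (mod 7).
For each evaluation point α_i, compute m(α_i) mod 7:
  α_1 = 6: Horner steps 1 → 4, so m(6) = 4.
  α_2 = 3: Horner steps 1 → 1, so m(3) = 1.
  α_3 = 1: Horner steps 1 → 6, so m(1) = 6.
  α_4 = 2: Horner steps 1 → 0, so m(2) = 0.
Codeword c = [4, 1, 6, 0] ∈ F_7^4.


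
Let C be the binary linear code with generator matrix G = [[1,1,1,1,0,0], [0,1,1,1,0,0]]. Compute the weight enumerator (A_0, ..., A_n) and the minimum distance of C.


Weight distribution: A_0 = 1, A_1 = 1, A_3 = 1, A_4 = 1. Minimum distance d = 1.

Enumerate all 2^2 = 4 messages m ∈ F_2^2.
For each, compute codeword c = mG in F_2^6, then tally its weight.
  m = 00 → c = 000000, weight = 0.
  m = 10 → c = 111100, weight = 4.
  m = 01 → c = 011100, weight = 3.
  m = 11 → c = 100000, weight = 1.
Tally weights:
  weight 0: 1 codewords.
  weight 1: 1 codewords.
  weight 3: 1 codewords.
  weight 4: 1 codewords.
Minimum distance d = smallest w > 0 with A_w > 0 = 1.
Sanity: Σ A_w = 4 = 2^2 = 4 ✓.


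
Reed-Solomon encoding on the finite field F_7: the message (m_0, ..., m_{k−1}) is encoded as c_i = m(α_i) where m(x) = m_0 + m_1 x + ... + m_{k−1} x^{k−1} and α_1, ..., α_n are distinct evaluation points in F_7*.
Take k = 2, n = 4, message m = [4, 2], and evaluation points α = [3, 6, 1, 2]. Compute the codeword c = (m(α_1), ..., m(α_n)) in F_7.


c = [3, 2, 6, 1]

Message polynomial: m(x) = 4 + 2·x (mod 7).
For each evaluation point α_i, compute m(α_i) mod 7:
  α_1 = 3: Horner steps 2 → 3, so m(3) = 3.
  α_2 = 6: Horner steps 2 → 2, so m(6) = 2.
  α_3 = 1: Horner steps 2 → 6, so m(1) = 6.
  α_4 = 2: Horner steps 2 → 1, so m(2) = 1.
Codeword c = [3, 2, 6, 1] ∈ F_7^4.


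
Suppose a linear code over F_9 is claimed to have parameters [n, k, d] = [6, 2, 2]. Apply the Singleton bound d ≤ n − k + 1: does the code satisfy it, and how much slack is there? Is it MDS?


Singleton RHS = n − k + 1 = 5, slack = 3, bound satisfied, not MDS.

Singleton bound: d ≤ n − k + 1.
Here n = 6, k = 2, so n − k + 1 = 5.
Given d = 2, check d ≤ 5: YES.
Slack = (n − k + 1) − d = 3.
The code is NOT MDS (slack = 3 > 0).
Description: the claimed parameters are [6, 2, 2]_9; such a code would be non-MDS.


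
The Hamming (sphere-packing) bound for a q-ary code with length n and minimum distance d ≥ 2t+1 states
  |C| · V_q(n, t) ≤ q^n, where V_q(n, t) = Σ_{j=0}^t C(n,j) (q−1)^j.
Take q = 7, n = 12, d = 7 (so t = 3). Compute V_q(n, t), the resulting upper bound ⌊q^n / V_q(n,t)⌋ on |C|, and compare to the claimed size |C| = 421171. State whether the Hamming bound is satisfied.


V_q(n, t) = 49969, q^n = 13841287201, Hamming bound = 276997, |C| = 421171 > bound (violated).

Step 1: Compute V_q(n, t) = Σ_{j=0}^3 C(n, j) (q−1)^j.
  j = 0: C(12,0)·(6)^0 = 1·1 = 1.
  j = 1: C(12,1)·(6)^1 = 12·6 = 72.
  j = 2: C(12,2)·(6)^2 = 66·36 = 2376.
  j = 3: C(12,3)·(6)^3 = 220·216 = 47520.
  V_q(n, t) = 1 + 72 + 2376 + 47520 = 49969.
Step 2: q^n = 7^12 = 13841287201.
Step 3: Hamming bound ⌊q^n / V_q(n,t)⌋ = ⌊13841287201/49969⌋ = 276997.
Step 4: Compare |C| = 421171 to 276997: violated.
The claimed |C| lies above the Hamming bound, so no 7-ary code of length 12 with d ≥ 7 can have 421171 codewords.


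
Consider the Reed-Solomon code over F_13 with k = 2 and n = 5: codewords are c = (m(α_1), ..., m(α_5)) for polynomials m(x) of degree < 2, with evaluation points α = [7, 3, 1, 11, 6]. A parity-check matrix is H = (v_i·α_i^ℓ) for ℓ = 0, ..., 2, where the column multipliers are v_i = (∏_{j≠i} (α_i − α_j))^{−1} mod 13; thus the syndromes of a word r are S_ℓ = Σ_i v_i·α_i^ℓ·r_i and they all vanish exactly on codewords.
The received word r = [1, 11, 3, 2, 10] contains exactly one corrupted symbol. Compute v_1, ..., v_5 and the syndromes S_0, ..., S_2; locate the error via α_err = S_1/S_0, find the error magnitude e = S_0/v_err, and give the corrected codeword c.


S = (11, 4, 5), error at position 4, error magnitude e = 11, c = [1, 11, 3, 4, 10].

Step 1: column multipliers v_i = (∏_{j≠i}(α_i − α_j))^{−1} mod 13.
  i = 1 (α = 7): (7−3)(7−1)(7−11)(7−6) = 4·6·(−4)·1 = −96 ≡ 8, so v_1 = 8^{−1} = 5 (mod 13).
  i = 2 (α = 3): (3−7)(3−1)(3−11)(3−6) = (−4)·2·(−8)·(−3) = −192 ≡ 3, so v_2 = 3^{−1} = 9 (mod 13).
  i = 3 (α = 1): (1−7)(1−3)(1−11)(1−6) = (−6)·(−2)·(−10)·(−5) = 600 ≡ 2, so v_3 = 2^{−1} = 7 (mod 13).
  i = 4 (α = 11): (11−7)(11−3)(11−1)(11−6) = 4·8·10·5 = 1600 ≡ 1, so v_4 = 1^{−1} = 1 (mod 13).
  i = 5 (α = 6): (6−7)(6−3)(6−1)(6−11) = (−1)·3·5·(−5) = 75 ≡ 10, so v_5 = 10^{−1} = 4 (mod 13).
  v = [5, 9, 7, 1, 4].
Step 2: syndromes of r = [1, 11, 3, 2, 10] (all sums mod 13).
  S_0 = Σ v_i r_i = 5·1 + 9·11 + 7·3 + 1·2 + 4·10 = 167 ≡ 11.
  S_1 = Σ v_i α_i r_i = 5·7·1 + 9·3·11 + 7·1·3 + 1·11·2 + 4·6·10 = 615 ≡ 4.
  α_i^2 mod 13 = [10, 9, 1, 4, 10].
  S_2 = Σ v_i α_i^2 r_i = 5·10·1 + 9·9·11 + 7·1·3 + 1·4·2 + 4·10·10 = 1370 ≡ 5.
  S = (11, 4, 5) ≠ 0, so r is not a codeword (an error is present).
Step 3: locate the error. For a single error e at position i, S_ℓ = v_i·e·α_i^ℓ, so α_err = S_1/S_0.
  S_0^{−1} = 11^{−1} = 6 (mod 13), so α_err = 4·6 = 24 ≡ 11 = α_4. Error position i = 4.
  Consistency check: S_2/S_1 = 5·10 = 50 ≡ 11 = α_err ✓ (single-error assumption holds).
Step 4: error magnitude e = S_0/v_4 = S_0·∏_{j≠4}(α_4 − α_j) = 11·1 = 11 ≡ 11 (mod 13).
Step 5: correct position 4: c_4 = r_4 − e = 2 − 11 ≡ 4 (mod 13). Hence c = [1, 11, 3, 4, 10].
  Check: interpolating c through the α_i gives m(x) = 12 + 4·x (degree < 2) with m(α_i) = c_i for every i, so c is indeed a codeword.
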